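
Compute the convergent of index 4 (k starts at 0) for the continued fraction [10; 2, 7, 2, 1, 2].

Using pₖ = aₖpₖ₋₁ + pₖ₋₂, qₖ = aₖqₖ₋₁ + qₖ₋₂ (with p₋₁=1, p₋₂=0, q₋₁=0, q₋₂=1):
  k=0: a=10, p=10, q=1
  k=1: a=2, p=21, q=2
  k=2: a=7, p=157, q=15
  k=3: a=2, p=335, q=32
  k=4: a=1, p=492, q=47

492/47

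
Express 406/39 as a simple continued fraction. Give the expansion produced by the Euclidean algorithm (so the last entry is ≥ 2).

[10; 2, 2, 3, 2]

406 = 10×39 + 16
39 = 2×16 + 7
16 = 2×7 + 2
7 = 3×2 + 1
2 = 2×1 + 0  (stop)
So 406/39 = [10; 2, 2, 3, 2].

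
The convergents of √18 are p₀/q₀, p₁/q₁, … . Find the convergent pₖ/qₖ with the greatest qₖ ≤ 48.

140/33

√18 = [4; 4, 8, …] (period length 2).
Convergents:
  p_0/q_0 = 4/1
  p_1/q_1 = 17/4
  p_2/q_2 = 140/33
  p_3/q_3 = 577/136
q_2 = 33 ≤ 48 < 136 = q_3, so the answer is 140/33.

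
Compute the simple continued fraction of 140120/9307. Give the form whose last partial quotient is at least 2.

[15; 18, 13, 1, 11, 3]

140120 = 15*9307 + 515
9307 = 18*515 + 37
515 = 13*37 + 34
37 = 1*34 + 3
34 = 11*3 + 1
3 = 3*1 + 0  (stop)
So 140120/9307 = [15; 18, 13, 1, 11, 3].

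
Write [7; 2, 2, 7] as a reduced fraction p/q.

274/37

Using pₖ = aₖpₖ₋₁ + pₖ₋₂ and qₖ = aₖqₖ₋₁ + qₖ₋₂:
  k=0: a=7, p=7, q=1
  k=1: a=2, p=15, q=2
  k=2: a=2, p=37, q=5
  k=3: a=7, p=274, q=37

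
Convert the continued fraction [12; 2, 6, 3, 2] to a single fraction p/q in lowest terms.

1184/95

Using pₖ = aₖpₖ₋₁ + pₖ₋₂ and qₖ = aₖqₖ₋₁ + qₖ₋₂:
  k=0: a=12, p=12, q=1
  k=1: a=2, p=25, q=2
  k=2: a=6, p=162, q=13
  k=3: a=3, p=511, q=41
  k=4: a=2, p=1184, q=95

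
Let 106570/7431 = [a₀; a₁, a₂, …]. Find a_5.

106570 = 14·7431 + 2536   →  a_0 = 14
7431 = 2·2536 + 2359   →  a_1 = 2
2536 = 1·2359 + 177   →  a_2 = 1
2359 = 13·177 + 58   →  a_3 = 13
177 = 3·58 + 3   →  a_4 = 3
58 = 19·3 + 1   →  a_5 = 19

19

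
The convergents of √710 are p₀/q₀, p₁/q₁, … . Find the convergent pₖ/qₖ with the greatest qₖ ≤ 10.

√710 = [26; 1, 1, 1, 4, 1, 1, 1, 52, …] (period length 8).
Convergents:
  p_0/q_0 = 26/1
  p_1/q_1 = 27/1
  p_2/q_2 = 53/2
  p_3/q_3 = 80/3
  p_4/q_4 = 373/14
q_3 = 3 ≤ 10 < 14 = q_4, so the answer is 80/3.

80/3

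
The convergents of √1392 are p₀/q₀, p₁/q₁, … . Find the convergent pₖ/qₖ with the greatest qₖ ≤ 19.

√1392 = [37; 3, 4, 3, 74, …] (period length 4).
Convergents:
  p_0/q_0 = 37/1
  p_1/q_1 = 112/3
  p_2/q_2 = 485/13
  p_3/q_3 = 1567/42
q_2 = 13 ≤ 19 < 42 = q_3, so the answer is 485/13.

485/13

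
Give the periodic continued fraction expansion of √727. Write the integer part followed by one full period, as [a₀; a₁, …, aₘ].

a₀ = ⌊√727⌋ = 26.

[26; 1, 25, 1, 52]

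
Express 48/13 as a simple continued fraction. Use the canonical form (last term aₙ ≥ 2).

48 = 3*13 + 9
13 = 1*9 + 4
9 = 2*4 + 1
4 = 4*1 + 0  (stop)
So 48/13 = [3; 1, 2, 4].

[3; 1, 2, 4]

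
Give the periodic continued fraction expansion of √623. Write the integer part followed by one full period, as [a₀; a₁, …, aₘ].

[24; 1, 23, 1, 48]

a₀ = ⌊√623⌋ = 24.
With m₀=0, d₀=1 and mₖ₊₁ = dₖaₖ − mₖ, dₖ₊₁ = (n − mₖ₊₁²)/dₖ, aₖ₊₁ = ⌊(a₀+mₖ₊₁)/dₖ₊₁⌋:
  k=1: m=24, d=47, a=1
  k=2: m=23, d=2, a=23
  k=3: m=23, d=47, a=1
  k=4: m=24, d=1, a=48
d=1 and a=2a₀=48 at k=4, so the next step gives (m, d) = (24, 47) again — its k=1 value — and the period has length 4.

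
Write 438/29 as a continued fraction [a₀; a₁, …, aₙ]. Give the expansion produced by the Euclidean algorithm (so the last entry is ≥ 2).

438 = 15×29 + 3
29 = 9×3 + 2
3 = 1×2 + 1
2 = 2×1 + 0  (stop)
So 438/29 = [15; 9, 1, 2].

[15; 9, 1, 2]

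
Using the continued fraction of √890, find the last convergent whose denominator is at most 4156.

64081/2148

√890 = [29; 1, 4, 1, 58, …] (period length 4).
Convergents:
  p_0/q_0 = 29/1
  p_1/q_1 = 30/1
  p_2/q_2 = 149/5
  p_3/q_3 = 179/6
  p_4/q_4 = 10531/353
  p_5/q_5 = 10710/359
  p_6/q_6 = 53371/1789
  p_7/q_7 = 64081/2148
  p_8/q_8 = 3770069/126373
q_7 = 2148 ≤ 4156 < 126373 = q_8, so the answer is 64081/2148.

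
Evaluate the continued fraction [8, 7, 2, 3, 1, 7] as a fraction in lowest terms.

4238/521

Using pₖ = aₖpₖ₋₁ + pₖ₋₂ and qₖ = aₖqₖ₋₁ + qₖ₋₂:
  k=0: a=8, p=8, q=1
  k=1: a=7, p=57, q=7
  k=2: a=2, p=122, q=15
  k=3: a=3, p=423, q=52
  k=4: a=1, p=545, q=67
  k=5: a=7, p=4238, q=521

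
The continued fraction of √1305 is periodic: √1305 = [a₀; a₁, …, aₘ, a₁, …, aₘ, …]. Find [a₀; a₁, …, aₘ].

a₀ = ⌊√1305⌋ = 36.

[36; 8, 72]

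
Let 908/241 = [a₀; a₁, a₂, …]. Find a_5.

908 = 3·241 + 185   →  a_0 = 3
241 = 1·185 + 56   →  a_1 = 1
185 = 3·56 + 17   →  a_2 = 3
56 = 3·17 + 5   →  a_3 = 3
17 = 3·5 + 2   →  a_4 = 3
5 = 2·2 + 1   →  a_5 = 2

2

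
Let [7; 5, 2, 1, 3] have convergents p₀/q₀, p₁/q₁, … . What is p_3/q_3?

Using pₖ = aₖpₖ₋₁ + pₖ₋₂, qₖ = aₖqₖ₋₁ + qₖ₋₂ (with p₋₁=1, p₋₂=0, q₋₁=0, q₋₂=1):
  k=0: a=7, p=7, q=1
  k=1: a=5, p=36, q=5
  k=2: a=2, p=79, q=11
  k=3: a=1, p=115, q=16

115/16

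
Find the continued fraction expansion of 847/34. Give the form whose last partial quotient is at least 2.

[24; 1, 10, 3]

847 = 24×34 + 31
34 = 1×31 + 3
31 = 10×3 + 1
3 = 3×1 + 0  (stop)
So 847/34 = [24; 1, 10, 3].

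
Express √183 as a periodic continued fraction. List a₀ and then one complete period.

[13; 1, 1, 8, 1, 1, 26]

a₀ = ⌊√183⌋ = 13.
With m₀=0, d₀=1 and mₖ₊₁ = dₖaₖ − mₖ, dₖ₊₁ = (n − mₖ₊₁²)/dₖ, aₖ₊₁ = ⌊(a₀+mₖ₊₁)/dₖ₊₁⌋:
  k=1: m=13, d=14, a=1
  k=2: m=1, d=13, a=1
  k=3: m=12, d=3, a=8
  k=4: m=12, d=13, a=1
  k=5: m=1, d=14, a=1
  k=6: m=13, d=1, a=26
d=1 and a=2a₀=26 at k=6, so the next step gives (m, d) = (13, 14) again — its k=1 value — and the period has length 6.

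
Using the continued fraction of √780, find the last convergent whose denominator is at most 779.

21477/769

√780 = [27; 1, 12, 1, 54, …] (period length 4).
Convergents:
  p_0/q_0 = 27/1
  p_1/q_1 = 28/1
  p_2/q_2 = 363/13
  p_3/q_3 = 391/14
  p_4/q_4 = 21477/769
  p_5/q_5 = 21868/783
q_4 = 769 ≤ 779 < 783 = q_5, so the answer is 21477/769.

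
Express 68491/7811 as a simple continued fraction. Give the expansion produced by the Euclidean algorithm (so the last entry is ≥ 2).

68491 = 8·7811 + 6003
7811 = 1·6003 + 1808
6003 = 3·1808 + 579
1808 = 3·579 + 71
579 = 8·71 + 11
71 = 6·11 + 5
11 = 2·5 + 1
5 = 5·1 + 0  (stop)
So 68491/7811 = [8; 1, 3, 3, 8, 6, 2, 5].

[8; 1, 3, 3, 8, 6, 2, 5]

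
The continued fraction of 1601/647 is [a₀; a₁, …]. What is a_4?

1601 = 2·647 + 307   →  a_0 = 2
647 = 2·307 + 33   →  a_1 = 2
307 = 9·33 + 10   →  a_2 = 9
33 = 3·10 + 3   →  a_3 = 3
10 = 3·3 + 1   →  a_4 = 3

3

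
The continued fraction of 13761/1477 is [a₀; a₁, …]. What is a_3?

2

13761 = 9·1477 + 468   →  a_0 = 9
1477 = 3·468 + 73   →  a_1 = 3
468 = 6·73 + 30   →  a_2 = 6
73 = 2·30 + 13   →  a_3 = 2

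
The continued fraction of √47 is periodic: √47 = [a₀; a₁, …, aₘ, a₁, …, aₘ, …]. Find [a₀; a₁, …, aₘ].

a₀ = ⌊√47⌋ = 6.
With m₀=0, d₀=1 and mₖ₊₁ = dₖaₖ − mₖ, dₖ₊₁ = (n − mₖ₊₁²)/dₖ, aₖ₊₁ = ⌊(a₀+mₖ₊₁)/dₖ₊₁⌋:
  k=1: m=6, d=11, a=1
  k=2: m=5, d=2, a=5
  k=3: m=5, d=11, a=1
  k=4: m=6, d=1, a=12
d=1 and a=2a₀=12 at k=4, so the next step gives (m, d) = (6, 11) again — its k=1 value — and the period has length 4.

[6; 1, 5, 1, 12]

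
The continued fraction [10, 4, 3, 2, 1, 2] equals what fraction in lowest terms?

1187/116

Using pₖ = aₖpₖ₋₁ + pₖ₋₂ and qₖ = aₖqₖ₋₁ + qₖ₋₂:
  k=0: a=10, p=10, q=1
  k=1: a=4, p=41, q=4
  k=2: a=3, p=133, q=13
  k=3: a=2, p=307, q=30
  k=4: a=1, p=440, q=43
  k=5: a=2, p=1187, q=116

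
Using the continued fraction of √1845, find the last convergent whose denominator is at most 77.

1847/43

√1845 = [42; 1, 20, 2, 20, 1, 84, …] (period length 6).
Convergents:
  p_0/q_0 = 42/1
  p_1/q_1 = 43/1
  p_2/q_2 = 902/21
  p_3/q_3 = 1847/43
  p_4/q_4 = 37842/881
q_3 = 43 ≤ 77 < 881 = q_4, so the answer is 1847/43.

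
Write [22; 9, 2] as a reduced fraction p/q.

Fold from the inside: start with 2/1.
  9 + 1/2 = 19/2
  22 + 2/19 = 420/19

420/19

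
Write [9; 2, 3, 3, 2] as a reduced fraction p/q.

500/53

Using pₖ = aₖpₖ₋₁ + pₖ₋₂ and qₖ = aₖqₖ₋₁ + qₖ₋₂:
  k=0: a=9, p=9, q=1
  k=1: a=2, p=19, q=2
  k=2: a=3, p=66, q=7
  k=3: a=3, p=217, q=23
  k=4: a=2, p=500, q=53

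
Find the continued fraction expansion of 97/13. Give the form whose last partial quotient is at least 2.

97 = 7*13 + 6
13 = 2*6 + 1
6 = 6*1 + 0  (stop)
So 97/13 = [7; 2, 6].

[7; 2, 6]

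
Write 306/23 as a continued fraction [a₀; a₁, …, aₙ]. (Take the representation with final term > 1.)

[13; 3, 3, 2]

306 = 13·23 + 7
23 = 3·7 + 2
7 = 3·2 + 1
2 = 2·1 + 0  (stop)
So 306/23 = [13; 3, 3, 2].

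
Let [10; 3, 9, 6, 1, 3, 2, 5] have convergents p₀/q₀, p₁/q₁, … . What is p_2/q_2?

Using pₖ = aₖpₖ₋₁ + pₖ₋₂, qₖ = aₖqₖ₋₁ + qₖ₋₂ (with p₋₁=1, p₋₂=0, q₋₁=0, q₋₂=1):
  k=0: a=10, p=10, q=1
  k=1: a=3, p=31, q=3
  k=2: a=9, p=289, q=28

289/28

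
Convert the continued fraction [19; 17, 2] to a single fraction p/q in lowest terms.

667/35

Using pₖ = aₖpₖ₋₁ + pₖ₋₂ and qₖ = aₖqₖ₋₁ + qₖ₋₂:
  k=0: a=19, p=19, q=1
  k=1: a=17, p=324, q=17
  k=2: a=2, p=667, q=35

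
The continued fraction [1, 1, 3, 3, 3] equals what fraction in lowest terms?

Using pₖ = aₖpₖ₋₁ + pₖ₋₂ and qₖ = aₖqₖ₋₁ + qₖ₋₂:
  k=0: a=1, p=1, q=1
  k=1: a=1, p=2, q=1
  k=2: a=3, p=7, q=4
  k=3: a=3, p=23, q=13
  k=4: a=3, p=76, q=43

76/43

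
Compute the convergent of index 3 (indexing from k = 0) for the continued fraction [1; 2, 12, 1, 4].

Using pₖ = aₖpₖ₋₁ + pₖ₋₂, qₖ = aₖqₖ₋₁ + qₖ₋₂ (with p₋₁=1, p₋₂=0, q₋₁=0, q₋₂=1):
  k=0: a=1, p=1, q=1
  k=1: a=2, p=3, q=2
  k=2: a=12, p=37, q=25
  k=3: a=1, p=40, q=27

40/27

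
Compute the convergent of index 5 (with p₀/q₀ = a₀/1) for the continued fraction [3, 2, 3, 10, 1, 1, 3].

518/151

Using pₖ = aₖpₖ₋₁ + pₖ₋₂, qₖ = aₖqₖ₋₁ + qₖ₋₂ (with p₋₁=1, p₋₂=0, q₋₁=0, q₋₂=1):
  k=0: a=3, p=3, q=1
  k=1: a=2, p=7, q=2
  k=2: a=3, p=24, q=7
  k=3: a=10, p=247, q=72
  k=4: a=1, p=271, q=79
  k=5: a=1, p=518, q=151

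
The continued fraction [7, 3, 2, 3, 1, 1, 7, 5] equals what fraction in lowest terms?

Fold from the inside: start with 5/1.
  7 + 1/5 = 36/5
  1 + 5/36 = 41/36
  1 + 36/41 = 77/41
  3 + 41/77 = 272/77
  2 + 77/272 = 621/272
  3 + 272/621 = 2135/621
  7 + 621/2135 = 15566/2135

15566/2135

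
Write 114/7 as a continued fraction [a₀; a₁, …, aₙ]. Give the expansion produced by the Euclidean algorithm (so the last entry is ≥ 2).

114 = 16×7 + 2
7 = 3×2 + 1
2 = 2×1 + 0  (stop)
So 114/7 = [16; 3, 2].

[16; 3, 2]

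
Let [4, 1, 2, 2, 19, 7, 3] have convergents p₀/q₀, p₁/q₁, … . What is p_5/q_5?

4520/959

Using pₖ = aₖpₖ₋₁ + pₖ₋₂, qₖ = aₖqₖ₋₁ + qₖ₋₂ (with p₋₁=1, p₋₂=0, q₋₁=0, q₋₂=1):
  k=0: a=4, p=4, q=1
  k=1: a=1, p=5, q=1
  k=2: a=2, p=14, q=3
  k=3: a=2, p=33, q=7
  k=4: a=19, p=641, q=136
  k=5: a=7, p=4520, q=959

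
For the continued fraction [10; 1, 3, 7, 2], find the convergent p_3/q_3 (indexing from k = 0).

Using pₖ = aₖpₖ₋₁ + pₖ₋₂, qₖ = aₖqₖ₋₁ + qₖ₋₂ (with p₋₁=1, p₋₂=0, q₋₁=0, q₋₂=1):
  k=0: a=10, p=10, q=1
  k=1: a=1, p=11, q=1
  k=2: a=3, p=43, q=4
  k=3: a=7, p=312, q=29

312/29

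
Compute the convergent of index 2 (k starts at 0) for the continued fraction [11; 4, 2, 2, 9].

Using pₖ = aₖpₖ₋₁ + pₖ₋₂, qₖ = aₖqₖ₋₁ + qₖ₋₂ (with p₋₁=1, p₋₂=0, q₋₁=0, q₋₂=1):
  k=0: a=11, p=11, q=1
  k=1: a=4, p=45, q=4
  k=2: a=2, p=101, q=9

101/9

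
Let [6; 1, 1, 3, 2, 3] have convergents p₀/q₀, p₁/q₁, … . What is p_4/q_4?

105/16

Using pₖ = aₖpₖ₋₁ + pₖ₋₂, qₖ = aₖqₖ₋₁ + qₖ₋₂ (with p₋₁=1, p₋₂=0, q₋₁=0, q₋₂=1):
  k=0: a=6, p=6, q=1
  k=1: a=1, p=7, q=1
  k=2: a=1, p=13, q=2
  k=3: a=3, p=46, q=7
  k=4: a=2, p=105, q=16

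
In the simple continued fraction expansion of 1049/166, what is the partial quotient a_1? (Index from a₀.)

1049 = 6·166 + 53   →  a_0 = 6
166 = 3·53 + 7   →  a_1 = 3

3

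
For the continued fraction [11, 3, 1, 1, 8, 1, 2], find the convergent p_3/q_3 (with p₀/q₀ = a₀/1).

79/7

Using pₖ = aₖpₖ₋₁ + pₖ₋₂, qₖ = aₖqₖ₋₁ + qₖ₋₂ (with p₋₁=1, p₋₂=0, q₋₁=0, q₋₂=1):
  k=0: a=11, p=11, q=1
  k=1: a=3, p=34, q=3
  k=2: a=1, p=45, q=4
  k=3: a=1, p=79, q=7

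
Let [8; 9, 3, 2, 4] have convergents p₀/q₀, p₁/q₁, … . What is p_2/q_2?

Using pₖ = aₖpₖ₋₁ + pₖ₋₂, qₖ = aₖqₖ₋₁ + qₖ₋₂ (with p₋₁=1, p₋₂=0, q₋₁=0, q₋₂=1):
  k=0: a=8, p=8, q=1
  k=1: a=9, p=73, q=9
  k=2: a=3, p=227, q=28

227/28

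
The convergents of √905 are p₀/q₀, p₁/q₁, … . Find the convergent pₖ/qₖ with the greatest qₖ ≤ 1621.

√905 = [30; 12, 60, …] (period length 2).
Convergents:
  p_0/q_0 = 30/1
  p_1/q_1 = 361/12
  p_2/q_2 = 21690/721
  p_3/q_3 = 260641/8664
q_2 = 721 ≤ 1621 < 8664 = q_3, so the answer is 21690/721.

21690/721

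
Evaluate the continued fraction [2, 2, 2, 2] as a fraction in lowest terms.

Fold from the inside: start with 2/1.
  2 + 1/2 = 5/2
  2 + 2/5 = 12/5
  2 + 5/12 = 29/12

29/12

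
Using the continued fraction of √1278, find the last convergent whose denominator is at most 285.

√1278 = [35; 1, 2, 1, 70, …] (period length 4).
Convergents:
  p_0/q_0 = 35/1
  p_1/q_1 = 36/1
  p_2/q_2 = 107/3
  p_3/q_3 = 143/4
  p_4/q_4 = 10117/283
  p_5/q_5 = 10260/287
q_4 = 283 ≤ 285 < 287 = q_5, so the answer is 10117/283.

10117/283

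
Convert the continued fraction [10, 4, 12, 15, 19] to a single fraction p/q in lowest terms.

144351/14090

Fold from the inside: start with 19/1.
  15 + 1/19 = 286/19
  12 + 19/286 = 3451/286
  4 + 286/3451 = 14090/3451
  10 + 3451/14090 = 144351/14090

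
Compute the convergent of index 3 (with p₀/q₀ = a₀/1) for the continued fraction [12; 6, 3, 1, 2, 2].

304/25

Using pₖ = aₖpₖ₋₁ + pₖ₋₂, qₖ = aₖqₖ₋₁ + qₖ₋₂ (with p₋₁=1, p₋₂=0, q₋₁=0, q₋₂=1):
  k=0: a=12, p=12, q=1
  k=1: a=6, p=73, q=6
  k=2: a=3, p=231, q=19
  k=3: a=1, p=304, q=25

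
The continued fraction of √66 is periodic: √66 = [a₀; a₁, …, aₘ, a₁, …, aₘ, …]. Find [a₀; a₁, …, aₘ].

[8; 8, 16]

a₀ = ⌊√66⌋ = 8.
With m₀=0, d₀=1 and mₖ₊₁ = dₖaₖ − mₖ, dₖ₊₁ = (n − mₖ₊₁²)/dₖ, aₖ₊₁ = ⌊(a₀+mₖ₊₁)/dₖ₊₁⌋:
  k=1: m=8, d=2, a=8
  k=2: m=8, d=1, a=16
d=1 and a=2a₀=16 at k=2, so the next step gives (m, d) = (8, 2) again — its k=1 value — and the period has length 2.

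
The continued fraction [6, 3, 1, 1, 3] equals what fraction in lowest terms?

157/25

Fold from the inside: start with 3/1.
  1 + 1/3 = 4/3
  1 + 3/4 = 7/4
  3 + 4/7 = 25/7
  6 + 7/25 = 157/25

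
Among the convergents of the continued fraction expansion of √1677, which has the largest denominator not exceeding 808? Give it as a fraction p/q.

√1677 = [40; 1, 19, 2, 19, 1, 80, …] (period length 6).
Convergents:
  p_0/q_0 = 40/1
  p_1/q_1 = 41/1
  p_2/q_2 = 819/20
  p_3/q_3 = 1679/41
  p_4/q_4 = 32720/799
  p_5/q_5 = 34399/840
q_4 = 799 ≤ 808 < 840 = q_5, so the answer is 32720/799.

32720/799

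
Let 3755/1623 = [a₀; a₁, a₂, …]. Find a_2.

5

3755 = 2·1623 + 509   →  a_0 = 2
1623 = 3·509 + 96   →  a_1 = 3
509 = 5·96 + 29   →  a_2 = 5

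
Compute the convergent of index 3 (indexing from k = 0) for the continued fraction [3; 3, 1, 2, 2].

Using pₖ = aₖpₖ₋₁ + pₖ₋₂, qₖ = aₖqₖ₋₁ + qₖ₋₂ (with p₋₁=1, p₋₂=0, q₋₁=0, q₋₂=1):
  k=0: a=3, p=3, q=1
  k=1: a=3, p=10, q=3
  k=2: a=1, p=13, q=4
  k=3: a=2, p=36, q=11

36/11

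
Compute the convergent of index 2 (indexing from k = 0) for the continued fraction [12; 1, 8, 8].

116/9

Using pₖ = aₖpₖ₋₁ + pₖ₋₂, qₖ = aₖqₖ₋₁ + qₖ₋₂ (with p₋₁=1, p₋₂=0, q₋₁=0, q₋₂=1):
  k=0: a=12, p=12, q=1
  k=1: a=1, p=13, q=1
  k=2: a=8, p=116, q=9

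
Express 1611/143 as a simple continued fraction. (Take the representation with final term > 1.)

1611 = 11×143 + 38
143 = 3×38 + 29
38 = 1×29 + 9
29 = 3×9 + 2
9 = 4×2 + 1
2 = 2×1 + 0  (stop)
So 1611/143 = [11; 3, 1, 3, 4, 2].

[11; 3, 1, 3, 4, 2]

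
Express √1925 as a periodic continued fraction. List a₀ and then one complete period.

a₀ = ⌊√1925⌋ = 43.
With m₀=0, d₀=1 and mₖ₊₁ = dₖaₖ − mₖ, dₖ₊₁ = (n − mₖ₊₁²)/dₖ, aₖ₊₁ = ⌊(a₀+mₖ₊₁)/dₖ₊₁⌋:
  k=1: m=43, d=76, a=1
  k=2: m=33, d=11, a=6
  k=3: m=33, d=76, a=1
  k=4: m=43, d=1, a=86
d=1 and a=2a₀=86 at k=4, so the next step gives (m, d) = (43, 76) again — its k=1 value — and the period has length 4.

[43; 1, 6, 1, 86]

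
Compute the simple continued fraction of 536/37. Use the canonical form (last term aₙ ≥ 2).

536 = 14×37 + 18
37 = 2×18 + 1
18 = 18×1 + 0  (stop)
So 536/37 = [14; 2, 18].

[14; 2, 18]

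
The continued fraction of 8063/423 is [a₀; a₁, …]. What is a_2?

3

8063 = 19·423 + 26   →  a_0 = 19
423 = 16·26 + 7   →  a_1 = 16
26 = 3·7 + 5   →  a_2 = 3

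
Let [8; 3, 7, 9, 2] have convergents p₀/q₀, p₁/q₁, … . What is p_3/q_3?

Using pₖ = aₖpₖ₋₁ + pₖ₋₂, qₖ = aₖqₖ₋₁ + qₖ₋₂ (with p₋₁=1, p₋₂=0, q₋₁=0, q₋₂=1):
  k=0: a=8, p=8, q=1
  k=1: a=3, p=25, q=3
  k=2: a=7, p=183, q=22
  k=3: a=9, p=1672, q=201

1672/201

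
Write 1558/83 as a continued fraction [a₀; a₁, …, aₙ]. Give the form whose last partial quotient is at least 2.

[18; 1, 3, 2, 1, 2, 2]

1558 = 18*83 + 64
83 = 1*64 + 19
64 = 3*19 + 7
19 = 2*7 + 5
7 = 1*5 + 2
5 = 2*2 + 1
2 = 2*1 + 0  (stop)
So 1558/83 = [18; 1, 3, 2, 1, 2, 2].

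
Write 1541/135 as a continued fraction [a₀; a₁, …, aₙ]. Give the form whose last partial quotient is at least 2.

1541 = 11×135 + 56
135 = 2×56 + 23
56 = 2×23 + 10
23 = 2×10 + 3
10 = 3×3 + 1
3 = 3×1 + 0  (stop)
So 1541/135 = [11; 2, 2, 2, 3, 3].

[11; 2, 2, 2, 3, 3]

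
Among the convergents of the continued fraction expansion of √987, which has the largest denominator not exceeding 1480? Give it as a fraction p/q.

23531/749

√987 = [31; 2, 2, 2, 62, …] (period length 4).
Convergents:
  p_0/q_0 = 31/1
  p_1/q_1 = 63/2
  p_2/q_2 = 157/5
  p_3/q_3 = 377/12
  p_4/q_4 = 23531/749
  p_5/q_5 = 47439/1510
q_4 = 749 ≤ 1480 < 1510 = q_5, so the answer is 23531/749.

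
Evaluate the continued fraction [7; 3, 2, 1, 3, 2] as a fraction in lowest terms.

613/84

Using pₖ = aₖpₖ₋₁ + pₖ₋₂ and qₖ = aₖqₖ₋₁ + qₖ₋₂:
  k=0: a=7, p=7, q=1
  k=1: a=3, p=22, q=3
  k=2: a=2, p=51, q=7
  k=3: a=1, p=73, q=10
  k=4: a=3, p=270, q=37
  k=5: a=2, p=613, q=84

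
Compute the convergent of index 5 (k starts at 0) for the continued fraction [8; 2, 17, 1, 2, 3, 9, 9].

Using pₖ = aₖpₖ₋₁ + pₖ₋₂, qₖ = aₖqₖ₋₁ + qₖ₋₂ (with p₋₁=1, p₋₂=0, q₋₁=0, q₋₂=1):
  k=0: a=8, p=8, q=1
  k=1: a=2, p=17, q=2
  k=2: a=17, p=297, q=35
  k=3: a=1, p=314, q=37
  k=4: a=2, p=925, q=109
  k=5: a=3, p=3089, q=364

3089/364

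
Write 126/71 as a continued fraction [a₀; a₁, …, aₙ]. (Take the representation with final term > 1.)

[1; 1, 3, 2, 3, 2]

126 = 1·71 + 55
71 = 1·55 + 16
55 = 3·16 + 7
16 = 2·7 + 2
7 = 3·2 + 1
2 = 2·1 + 0  (stop)
So 126/71 = [1; 1, 3, 2, 3, 2].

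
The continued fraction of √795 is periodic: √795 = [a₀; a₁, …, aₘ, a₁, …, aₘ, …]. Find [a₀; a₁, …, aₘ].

[28; 5, 9, 5, 56]

a₀ = ⌊√795⌋ = 28.
With m₀=0, d₀=1 and mₖ₊₁ = dₖaₖ − mₖ, dₖ₊₁ = (n − mₖ₊₁²)/dₖ, aₖ₊₁ = ⌊(a₀+mₖ₊₁)/dₖ₊₁⌋:
  k=1: m=28, d=11, a=5
  k=2: m=27, d=6, a=9
  k=3: m=27, d=11, a=5
  k=4: m=28, d=1, a=56
d=1 and a=2a₀=56 at k=4, so the next step gives (m, d) = (28, 11) again — its k=1 value — and the period has length 4.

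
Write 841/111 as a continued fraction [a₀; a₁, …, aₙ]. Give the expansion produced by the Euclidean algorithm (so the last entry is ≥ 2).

[7; 1, 1, 2, 1, 3, 4]

841 = 7×111 + 64
111 = 1×64 + 47
64 = 1×47 + 17
47 = 2×17 + 13
17 = 1×13 + 4
13 = 3×4 + 1
4 = 4×1 + 0  (stop)
So 841/111 = [7; 1, 1, 2, 1, 3, 4].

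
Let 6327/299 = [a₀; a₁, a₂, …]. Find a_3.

2

6327 = 21·299 + 48   →  a_0 = 21
299 = 6·48 + 11   →  a_1 = 6
48 = 4·11 + 4   →  a_2 = 4
11 = 2·4 + 3   →  a_3 = 2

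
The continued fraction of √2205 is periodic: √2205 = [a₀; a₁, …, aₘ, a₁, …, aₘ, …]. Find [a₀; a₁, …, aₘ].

[46; 1, 22, 2, 22, 1, 92]

a₀ = ⌊√2205⌋ = 46.
With m₀=0, d₀=1 and mₖ₊₁ = dₖaₖ − mₖ, dₖ₊₁ = (n − mₖ₊₁²)/dₖ, aₖ₊₁ = ⌊(a₀+mₖ₊₁)/dₖ₊₁⌋:
  k=1: m=46, d=89, a=1
  k=2: m=43, d=4, a=22
  k=3: m=45, d=45, a=2
  k=4: m=45, d=4, a=22
  k=5: m=43, d=89, a=1
  k=6: m=46, d=1, a=92
d=1 and a=2a₀=92 at k=6, so the next step gives (m, d) = (46, 89) again — its k=1 value — and the period has length 6.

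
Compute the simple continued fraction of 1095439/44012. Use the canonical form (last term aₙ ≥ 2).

[24; 1, 8, 18, 2, 14, 9]

1095439 = 24·44012 + 39151
44012 = 1·39151 + 4861
39151 = 8·4861 + 263
4861 = 18·263 + 127
263 = 2·127 + 9
127 = 14·9 + 1
9 = 9·1 + 0  (stop)
So 1095439/44012 = [24; 1, 8, 18, 2, 14, 9].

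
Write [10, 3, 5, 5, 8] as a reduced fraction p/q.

7013/680

Using pₖ = aₖpₖ₋₁ + pₖ₋₂ and qₖ = aₖqₖ₋₁ + qₖ₋₂:
  k=0: a=10, p=10, q=1
  k=1: a=3, p=31, q=3
  k=2: a=5, p=165, q=16
  k=3: a=5, p=856, q=83
  k=4: a=8, p=7013, q=680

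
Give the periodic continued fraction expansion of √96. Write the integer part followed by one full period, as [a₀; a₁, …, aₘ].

a₀ = ⌊√96⌋ = 9.
With m₀=0, d₀=1 and mₖ₊₁ = dₖaₖ − mₖ, dₖ₊₁ = (n − mₖ₊₁²)/dₖ, aₖ₊₁ = ⌊(a₀+mₖ₊₁)/dₖ₊₁⌋:
  k=1: m=9, d=15, a=1
  k=2: m=6, d=4, a=3
  k=3: m=6, d=15, a=1
  k=4: m=9, d=1, a=18
d=1 and a=2a₀=18 at k=4, so the next step gives (m, d) = (9, 15) again — its k=1 value — and the period has length 4.

[9; 1, 3, 1, 18]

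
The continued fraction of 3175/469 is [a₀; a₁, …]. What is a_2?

3175 = 6·469 + 361   →  a_0 = 6
469 = 1·361 + 108   →  a_1 = 1
361 = 3·108 + 37   →  a_2 = 3

3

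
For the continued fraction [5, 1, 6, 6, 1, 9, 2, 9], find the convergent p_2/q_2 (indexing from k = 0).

Using pₖ = aₖpₖ₋₁ + pₖ₋₂, qₖ = aₖqₖ₋₁ + qₖ₋₂ (with p₋₁=1, p₋₂=0, q₋₁=0, q₋₂=1):
  k=0: a=5, p=5, q=1
  k=1: a=1, p=6, q=1
  k=2: a=6, p=41, q=7

41/7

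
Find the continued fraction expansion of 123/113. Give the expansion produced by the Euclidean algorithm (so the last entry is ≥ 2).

[1; 11, 3, 3]

123 = 1×113 + 10
113 = 11×10 + 3
10 = 3×3 + 1
3 = 3×1 + 0  (stop)
So 123/113 = [1; 11, 3, 3].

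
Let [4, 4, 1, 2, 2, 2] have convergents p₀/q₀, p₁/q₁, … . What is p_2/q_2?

Using pₖ = aₖpₖ₋₁ + pₖ₋₂, qₖ = aₖqₖ₋₁ + qₖ₋₂ (with p₋₁=1, p₋₂=0, q₋₁=0, q₋₂=1):
  k=0: a=4, p=4, q=1
  k=1: a=4, p=17, q=4
  k=2: a=1, p=21, q=5

21/5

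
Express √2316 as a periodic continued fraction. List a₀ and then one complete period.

a₀ = ⌊√2316⌋ = 48.
With m₀=0, d₀=1 and mₖ₊₁ = dₖaₖ − mₖ, dₖ₊₁ = (n − mₖ₊₁²)/dₖ, aₖ₊₁ = ⌊(a₀+mₖ₊₁)/dₖ₊₁⌋:
  k=1: m=48, d=12, a=8
  k=2: m=48, d=1, a=96
d=1 and a=2a₀=96 at k=2, so the next step gives (m, d) = (48, 12) again — its k=1 value — and the period has length 2.

[48; 8, 96]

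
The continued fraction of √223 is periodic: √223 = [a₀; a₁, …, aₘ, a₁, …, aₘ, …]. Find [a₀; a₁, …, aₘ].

a₀ = ⌊√223⌋ = 14.
With m₀=0, d₀=1 and mₖ₊₁ = dₖaₖ − mₖ, dₖ₊₁ = (n − mₖ₊₁²)/dₖ, aₖ₊₁ = ⌊(a₀+mₖ₊₁)/dₖ₊₁⌋:
  k=1: m=14, d=27, a=1
  k=2: m=13, d=2, a=13
  k=3: m=13, d=27, a=1
  k=4: m=14, d=1, a=28
d=1 and a=2a₀=28 at k=4, so the next step gives (m, d) = (14, 27) again — its k=1 value — and the period has length 4.

[14; 1, 13, 1, 28]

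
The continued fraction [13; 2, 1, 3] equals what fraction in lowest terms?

147/11

Using pₖ = aₖpₖ₋₁ + pₖ₋₂ and qₖ = aₖqₖ₋₁ + qₖ₋₂:
  k=0: a=13, p=13, q=1
  k=1: a=2, p=27, q=2
  k=2: a=1, p=40, q=3
  k=3: a=3, p=147, q=11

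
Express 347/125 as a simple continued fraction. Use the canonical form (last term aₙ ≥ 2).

[2; 1, 3, 2, 6, 2]

347 = 2·125 + 97
125 = 1·97 + 28
97 = 3·28 + 13
28 = 2·13 + 2
13 = 6·2 + 1
2 = 2·1 + 0  (stop)
So 347/125 = [2; 1, 3, 2, 6, 2].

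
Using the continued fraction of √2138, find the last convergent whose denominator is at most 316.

√2138 = [46; 4, 5, 5, 4, 92, …] (period length 5).
Convergents:
  p_0/q_0 = 46/1
  p_1/q_1 = 185/4
  p_2/q_2 = 971/21
  p_3/q_3 = 5040/109
  p_4/q_4 = 21131/457
q_3 = 109 ≤ 316 < 457 = q_4, so the answer is 5040/109.

5040/109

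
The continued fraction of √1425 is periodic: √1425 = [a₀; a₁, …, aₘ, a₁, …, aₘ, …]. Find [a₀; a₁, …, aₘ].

a₀ = ⌊√1425⌋ = 37.
With m₀=0, d₀=1 and mₖ₊₁ = dₖaₖ − mₖ, dₖ₊₁ = (n − mₖ₊₁²)/dₖ, aₖ₊₁ = ⌊(a₀+mₖ₊₁)/dₖ₊₁⌋:
  k=1: m=37, d=56, a=1
  k=2: m=19, d=19, a=2
  k=3: m=19, d=56, a=1
  k=4: m=37, d=1, a=74
d=1 and a=2a₀=74 at k=4, so the next step gives (m, d) = (37, 56) again — its k=1 value — and the period has length 4.

[37; 1, 2, 1, 74]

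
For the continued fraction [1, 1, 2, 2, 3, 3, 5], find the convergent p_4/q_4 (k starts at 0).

41/24

Using pₖ = aₖpₖ₋₁ + pₖ₋₂, qₖ = aₖqₖ₋₁ + qₖ₋₂ (with p₋₁=1, p₋₂=0, q₋₁=0, q₋₂=1):
  k=0: a=1, p=1, q=1
  k=1: a=1, p=2, q=1
  k=2: a=2, p=5, q=3
  k=3: a=2, p=12, q=7
  k=4: a=3, p=41, q=24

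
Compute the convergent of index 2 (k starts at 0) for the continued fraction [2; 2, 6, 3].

Using pₖ = aₖpₖ₋₁ + pₖ₋₂, qₖ = aₖqₖ₋₁ + qₖ₋₂ (with p₋₁=1, p₋₂=0, q₋₁=0, q₋₂=1):
  k=0: a=2, p=2, q=1
  k=1: a=2, p=5, q=2
  k=2: a=6, p=32, q=13

32/13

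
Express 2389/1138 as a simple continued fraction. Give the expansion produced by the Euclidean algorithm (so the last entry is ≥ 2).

2389 = 2*1138 + 113
1138 = 10*113 + 8
113 = 14*8 + 1
8 = 8*1 + 0  (stop)
So 2389/1138 = [2; 10, 14, 8].

[2; 10, 14, 8]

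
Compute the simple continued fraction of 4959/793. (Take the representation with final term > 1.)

4959 = 6*793 + 201
793 = 3*201 + 190
201 = 1*190 + 11
190 = 17*11 + 3
11 = 3*3 + 2
3 = 1*2 + 1
2 = 2*1 + 0  (stop)
So 4959/793 = [6; 3, 1, 17, 3, 1, 2].

[6; 3, 1, 17, 3, 1, 2]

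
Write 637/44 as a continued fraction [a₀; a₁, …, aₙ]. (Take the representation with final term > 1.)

[14; 2, 10, 2]

637 = 14*44 + 21
44 = 2*21 + 2
21 = 10*2 + 1
2 = 2*1 + 0  (stop)
So 637/44 = [14; 2, 10, 2].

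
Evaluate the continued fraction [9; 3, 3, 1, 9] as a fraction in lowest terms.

Fold from the inside: start with 9/1.
  1 + 1/9 = 10/9
  3 + 9/10 = 39/10
  3 + 10/39 = 127/39
  9 + 39/127 = 1182/127

1182/127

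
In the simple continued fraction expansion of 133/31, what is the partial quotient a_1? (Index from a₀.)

133 = 4·31 + 9   →  a_0 = 4
31 = 3·9 + 4   →  a_1 = 3

3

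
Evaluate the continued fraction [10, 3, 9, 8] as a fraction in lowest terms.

Using pₖ = aₖpₖ₋₁ + pₖ₋₂ and qₖ = aₖqₖ₋₁ + qₖ₋₂:
  k=0: a=10, p=10, q=1
  k=1: a=3, p=31, q=3
  k=2: a=9, p=289, q=28
  k=3: a=8, p=2343, q=227

2343/227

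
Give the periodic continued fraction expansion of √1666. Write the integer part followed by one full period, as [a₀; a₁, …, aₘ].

[40; 1, 4, 2, 4, 1, 80]

a₀ = ⌊√1666⌋ = 40.
With m₀=0, d₀=1 and mₖ₊₁ = dₖaₖ − mₖ, dₖ₊₁ = (n − mₖ₊₁²)/dₖ, aₖ₊₁ = ⌊(a₀+mₖ₊₁)/dₖ₊₁⌋:
  k=1: m=40, d=66, a=1
  k=2: m=26, d=15, a=4
  k=3: m=34, d=34, a=2
  k=4: m=34, d=15, a=4
  k=5: m=26, d=66, a=1
  k=6: m=40, d=1, a=80
d=1 and a=2a₀=80 at k=6, so the next step gives (m, d) = (40, 66) again — its k=1 value — and the period has length 6.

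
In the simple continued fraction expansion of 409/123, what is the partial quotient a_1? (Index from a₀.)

409 = 3·123 + 40   →  a_0 = 3
123 = 3·40 + 3   →  a_1 = 3

3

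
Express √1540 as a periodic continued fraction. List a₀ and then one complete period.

[39; 4, 8, 2, 8, 4, 78]

a₀ = ⌊√1540⌋ = 39.
With m₀=0, d₀=1 and mₖ₊₁ = dₖaₖ − mₖ, dₖ₊₁ = (n − mₖ₊₁²)/dₖ, aₖ₊₁ = ⌊(a₀+mₖ₊₁)/dₖ₊₁⌋:
  k=1: m=39, d=19, a=4
  k=2: m=37, d=9, a=8
  k=3: m=35, d=35, a=2
  k=4: m=35, d=9, a=8
  k=5: m=37, d=19, a=4
  k=6: m=39, d=1, a=78
d=1 and a=2a₀=78 at k=6, so the next step gives (m, d) = (39, 19) again — its k=1 value — and the period has length 6.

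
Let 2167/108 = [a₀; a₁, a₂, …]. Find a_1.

15

2167 = 20·108 + 7   →  a_0 = 20
108 = 15·7 + 3   →  a_1 = 15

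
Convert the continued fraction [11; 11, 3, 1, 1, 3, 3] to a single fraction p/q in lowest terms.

Using pₖ = aₖpₖ₋₁ + pₖ₋₂ and qₖ = aₖqₖ₋₁ + qₖ₋₂:
  k=0: a=11, p=11, q=1
  k=1: a=11, p=122, q=11
  k=2: a=3, p=377, q=34
  k=3: a=1, p=499, q=45
  k=4: a=1, p=876, q=79
  k=5: a=3, p=3127, q=282
  k=6: a=3, p=10257, q=925

10257/925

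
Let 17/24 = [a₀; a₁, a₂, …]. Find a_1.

1

17 = 0·24 + 17   →  a_0 = 0
24 = 1·17 + 7   →  a_1 = 1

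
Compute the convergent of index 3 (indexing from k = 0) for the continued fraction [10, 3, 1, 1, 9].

Using pₖ = aₖpₖ₋₁ + pₖ₋₂, qₖ = aₖqₖ₋₁ + qₖ₋₂ (with p₋₁=1, p₋₂=0, q₋₁=0, q₋₂=1):
  k=0: a=10, p=10, q=1
  k=1: a=3, p=31, q=3
  k=2: a=1, p=41, q=4
  k=3: a=1, p=72, q=7

72/7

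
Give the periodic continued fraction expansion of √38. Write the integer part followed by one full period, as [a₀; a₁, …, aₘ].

a₀ = ⌊√38⌋ = 6.
With m₀=0, d₀=1 and mₖ₊₁ = dₖaₖ − mₖ, dₖ₊₁ = (n − mₖ₊₁²)/dₖ, aₖ₊₁ = ⌊(a₀+mₖ₊₁)/dₖ₊₁⌋:
  k=1: m=6, d=2, a=6
  k=2: m=6, d=1, a=12
d=1 and a=2a₀=12 at k=2, so the next step gives (m, d) = (6, 2) again — its k=1 value — and the period has length 2.

[6; 6, 12]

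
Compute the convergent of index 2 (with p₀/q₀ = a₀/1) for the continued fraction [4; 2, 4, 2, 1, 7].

Using pₖ = aₖpₖ₋₁ + pₖ₋₂, qₖ = aₖqₖ₋₁ + qₖ₋₂ (with p₋₁=1, p₋₂=0, q₋₁=0, q₋₂=1):
  k=0: a=4, p=4, q=1
  k=1: a=2, p=9, q=2
  k=2: a=4, p=40, q=9

40/9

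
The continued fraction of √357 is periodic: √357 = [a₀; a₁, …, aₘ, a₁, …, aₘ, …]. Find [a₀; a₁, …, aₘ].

[18; 1, 8, 2, 8, 1, 36]

a₀ = ⌊√357⌋ = 18.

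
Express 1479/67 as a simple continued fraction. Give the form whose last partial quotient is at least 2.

1479 = 22·67 + 5
67 = 13·5 + 2
5 = 2·2 + 1
2 = 2·1 + 0  (stop)
So 1479/67 = [22; 13, 2, 2].

[22; 13, 2, 2]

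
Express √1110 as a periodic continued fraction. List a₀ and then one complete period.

[33; 3, 6, 3, 66]

a₀ = ⌊√1110⌋ = 33.
With m₀=0, d₀=1 and mₖ₊₁ = dₖaₖ − mₖ, dₖ₊₁ = (n − mₖ₊₁²)/dₖ, aₖ₊₁ = ⌊(a₀+mₖ₊₁)/dₖ₊₁⌋:
  k=1: m=33, d=21, a=3
  k=2: m=30, d=10, a=6
  k=3: m=30, d=21, a=3
  k=4: m=33, d=1, a=66
d=1 and a=2a₀=66 at k=4, so the next step gives (m, d) = (33, 21) again — its k=1 value — and the period has length 4.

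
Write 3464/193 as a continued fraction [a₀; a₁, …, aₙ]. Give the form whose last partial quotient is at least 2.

[17; 1, 18, 3, 3]

3464 = 17·193 + 183
193 = 1·183 + 10
183 = 18·10 + 3
10 = 3·3 + 1
3 = 3·1 + 0  (stop)
So 3464/193 = [17; 1, 18, 3, 3].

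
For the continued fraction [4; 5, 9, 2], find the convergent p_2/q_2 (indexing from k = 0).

Using pₖ = aₖpₖ₋₁ + pₖ₋₂, qₖ = aₖqₖ₋₁ + qₖ₋₂ (with p₋₁=1, p₋₂=0, q₋₁=0, q₋₂=1):
  k=0: a=4, p=4, q=1
  k=1: a=5, p=21, q=5
  k=2: a=9, p=193, q=46

193/46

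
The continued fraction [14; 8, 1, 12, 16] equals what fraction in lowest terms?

Using pₖ = aₖpₖ₋₁ + pₖ₋₂ and qₖ = aₖqₖ₋₁ + qₖ₋₂:
  k=0: a=14, p=14, q=1
  k=1: a=8, p=113, q=8
  k=2: a=1, p=127, q=9
  k=3: a=12, p=1637, q=116
  k=4: a=16, p=26319, q=1865

26319/1865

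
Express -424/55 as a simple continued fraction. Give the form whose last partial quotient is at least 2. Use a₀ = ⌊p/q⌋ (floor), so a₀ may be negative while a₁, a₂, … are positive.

-424 = -8×55 + 16
55 = 3×16 + 7
16 = 2×7 + 2
7 = 3×2 + 1
2 = 2×1 + 0  (stop)
So -424/55 = [-8; 3, 2, 3, 2].

[-8; 3, 2, 3, 2]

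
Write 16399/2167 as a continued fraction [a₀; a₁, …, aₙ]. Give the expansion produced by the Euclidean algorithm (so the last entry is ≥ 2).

[7; 1, 1, 3, 5, 19, 3]

16399 = 7×2167 + 1230
2167 = 1×1230 + 937
1230 = 1×937 + 293
937 = 3×293 + 58
293 = 5×58 + 3
58 = 19×3 + 1
3 = 3×1 + 0  (stop)
So 16399/2167 = [7; 1, 1, 3, 5, 19, 3].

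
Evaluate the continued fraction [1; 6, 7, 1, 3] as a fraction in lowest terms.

221/190

Using pₖ = aₖpₖ₋₁ + pₖ₋₂ and qₖ = aₖqₖ₋₁ + qₖ₋₂:
  k=0: a=1, p=1, q=1
  k=1: a=6, p=7, q=6
  k=2: a=7, p=50, q=43
  k=3: a=1, p=57, q=49
  k=4: a=3, p=221, q=190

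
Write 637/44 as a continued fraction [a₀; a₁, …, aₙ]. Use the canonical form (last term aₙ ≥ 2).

637 = 14·44 + 21
44 = 2·21 + 2
21 = 10·2 + 1
2 = 2·1 + 0  (stop)
So 637/44 = [14; 2, 10, 2].

[14; 2, 10, 2]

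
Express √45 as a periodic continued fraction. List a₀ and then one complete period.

a₀ = ⌊√45⌋ = 6.
With m₀=0, d₀=1 and mₖ₊₁ = dₖaₖ − mₖ, dₖ₊₁ = (n − mₖ₊₁²)/dₖ, aₖ₊₁ = ⌊(a₀+mₖ₊₁)/dₖ₊₁⌋:
  k=1: m=6, d=9, a=1
  k=2: m=3, d=4, a=2
  k=3: m=5, d=5, a=2
  k=4: m=5, d=4, a=2
  k=5: m=3, d=9, a=1
  k=6: m=6, d=1, a=12
d=1 and a=2a₀=12 at k=6, so the next step gives (m, d) = (6, 9) again — its k=1 value — and the period has length 6.

[6; 1, 2, 2, 2, 1, 12]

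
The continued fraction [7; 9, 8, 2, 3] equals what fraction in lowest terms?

3825/538

Fold from the inside: start with 3/1.
  2 + 1/3 = 7/3
  8 + 3/7 = 59/7
  9 + 7/59 = 538/59
  7 + 59/538 = 3825/538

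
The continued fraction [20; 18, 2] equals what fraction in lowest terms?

Using pₖ = aₖpₖ₋₁ + pₖ₋₂ and qₖ = aₖqₖ₋₁ + qₖ₋₂:
  k=0: a=20, p=20, q=1
  k=1: a=18, p=361, q=18
  k=2: a=2, p=742, q=37

742/37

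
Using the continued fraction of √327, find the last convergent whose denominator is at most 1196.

√327 = [18; 12, 36, …] (period length 2).
Convergents:
  p_0/q_0 = 18/1
  p_1/q_1 = 217/12
  p_2/q_2 = 7830/433
  p_3/q_3 = 94177/5208
q_2 = 433 ≤ 1196 < 5208 = q_3, so the answer is 7830/433.

7830/433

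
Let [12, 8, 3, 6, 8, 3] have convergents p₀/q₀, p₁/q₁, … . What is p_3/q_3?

1915/158

Using pₖ = aₖpₖ₋₁ + pₖ₋₂, qₖ = aₖqₖ₋₁ + qₖ₋₂ (with p₋₁=1, p₋₂=0, q₋₁=0, q₋₂=1):
  k=0: a=12, p=12, q=1
  k=1: a=8, p=97, q=8
  k=2: a=3, p=303, q=25
  k=3: a=6, p=1915, q=158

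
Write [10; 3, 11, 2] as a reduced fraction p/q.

733/71

Fold from the inside: start with 2/1.
  11 + 1/2 = 23/2
  3 + 2/23 = 71/23
  10 + 23/71 = 733/71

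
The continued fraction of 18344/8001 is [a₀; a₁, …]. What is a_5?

18344 = 2·8001 + 2342   →  a_0 = 2
8001 = 3·2342 + 975   →  a_1 = 3
2342 = 2·975 + 392   →  a_2 = 2
975 = 2·392 + 191   →  a_3 = 2
392 = 2·191 + 10   →  a_4 = 2
191 = 19·10 + 1   →  a_5 = 19

19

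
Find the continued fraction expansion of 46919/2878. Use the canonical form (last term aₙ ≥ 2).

[16; 3, 3, 3, 2, 18, 2]

46919 = 16·2878 + 871
2878 = 3·871 + 265
871 = 3·265 + 76
265 = 3·76 + 37
76 = 2·37 + 2
37 = 18·2 + 1
2 = 2·1 + 0  (stop)
So 46919/2878 = [16; 3, 3, 3, 2, 18, 2].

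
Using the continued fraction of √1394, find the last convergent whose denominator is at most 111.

√1394 = [37; 2, 1, 36, 1, 2, 74, …] (period length 6).
Convergents:
  p_0/q_0 = 37/1
  p_1/q_1 = 75/2
  p_2/q_2 = 112/3
  p_3/q_3 = 4107/110
  p_4/q_4 = 4219/113
q_3 = 110 ≤ 111 < 113 = q_4, so the answer is 4107/110.

4107/110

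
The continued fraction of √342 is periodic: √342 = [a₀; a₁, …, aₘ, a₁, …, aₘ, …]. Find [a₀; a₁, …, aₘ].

[18; 2, 36]

a₀ = ⌊√342⌋ = 18.
With m₀=0, d₀=1 and mₖ₊₁ = dₖaₖ − mₖ, dₖ₊₁ = (n − mₖ₊₁²)/dₖ, aₖ₊₁ = ⌊(a₀+mₖ₊₁)/dₖ₊₁⌋:
  k=1: m=18, d=18, a=2
  k=2: m=18, d=1, a=36
d=1 and a=2a₀=36 at k=2, so the next step gives (m, d) = (18, 18) again — its k=1 value — and the period has length 2.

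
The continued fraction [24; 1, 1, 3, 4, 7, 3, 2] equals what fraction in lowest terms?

Using pₖ = aₖpₖ₋₁ + pₖ₋₂ and qₖ = aₖqₖ₋₁ + qₖ₋₂:
  k=0: a=24, p=24, q=1
  k=1: a=1, p=25, q=1
  k=2: a=1, p=49, q=2
  k=3: a=3, p=172, q=7
  k=4: a=4, p=737, q=30
  k=5: a=7, p=5331, q=217
  k=6: a=3, p=16730, q=681
  k=7: a=2, p=38791, q=1579

38791/1579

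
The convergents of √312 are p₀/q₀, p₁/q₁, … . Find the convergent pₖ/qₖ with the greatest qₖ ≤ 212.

√312 = [17; 1, 1, 1, 34, …] (period length 4).
Convergents:
  p_0/q_0 = 17/1
  p_1/q_1 = 18/1
  p_2/q_2 = 35/2
  p_3/q_3 = 53/3
  p_4/q_4 = 1837/104
  p_5/q_5 = 1890/107
  p_6/q_6 = 3727/211
  p_7/q_7 = 5617/318
q_6 = 211 ≤ 212 < 318 = q_7, so the answer is 3727/211.

3727/211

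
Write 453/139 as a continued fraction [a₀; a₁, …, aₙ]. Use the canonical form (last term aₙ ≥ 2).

453 = 3×139 + 36
139 = 3×36 + 31
36 = 1×31 + 5
31 = 6×5 + 1
5 = 5×1 + 0  (stop)
So 453/139 = [3; 3, 1, 6, 5].

[3; 3, 1, 6, 5]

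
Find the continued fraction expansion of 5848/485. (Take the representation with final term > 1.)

[12; 17, 3, 9]

5848 = 12·485 + 28
485 = 17·28 + 9
28 = 3·9 + 1
9 = 9·1 + 0  (stop)
So 5848/485 = [12; 17, 3, 9].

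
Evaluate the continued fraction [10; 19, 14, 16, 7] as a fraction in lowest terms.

304629/30304

Using pₖ = aₖpₖ₋₁ + pₖ₋₂ and qₖ = aₖqₖ₋₁ + qₖ₋₂:
  k=0: a=10, p=10, q=1
  k=1: a=19, p=191, q=19
  k=2: a=14, p=2684, q=267
  k=3: a=16, p=43135, q=4291
  k=4: a=7, p=304629, q=30304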